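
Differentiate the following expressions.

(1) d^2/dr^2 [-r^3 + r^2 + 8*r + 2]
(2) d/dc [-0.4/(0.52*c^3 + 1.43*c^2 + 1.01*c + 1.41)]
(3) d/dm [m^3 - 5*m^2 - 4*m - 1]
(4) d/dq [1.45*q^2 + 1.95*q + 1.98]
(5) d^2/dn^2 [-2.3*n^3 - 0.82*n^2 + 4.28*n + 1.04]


(1) = 2 - 6*r
(2) = (0.624*c^2 + 1.144*c + 0.404)/(0.52*c^3 + 1.43*c^2 + 1.01*c + 1.41)^2
(3) = 3*m^2 - 10*m - 4
(4) = 2.9*q + 1.95
(5) = -13.8*n - 1.64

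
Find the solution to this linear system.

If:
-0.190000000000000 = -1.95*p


Then:
p = 0.10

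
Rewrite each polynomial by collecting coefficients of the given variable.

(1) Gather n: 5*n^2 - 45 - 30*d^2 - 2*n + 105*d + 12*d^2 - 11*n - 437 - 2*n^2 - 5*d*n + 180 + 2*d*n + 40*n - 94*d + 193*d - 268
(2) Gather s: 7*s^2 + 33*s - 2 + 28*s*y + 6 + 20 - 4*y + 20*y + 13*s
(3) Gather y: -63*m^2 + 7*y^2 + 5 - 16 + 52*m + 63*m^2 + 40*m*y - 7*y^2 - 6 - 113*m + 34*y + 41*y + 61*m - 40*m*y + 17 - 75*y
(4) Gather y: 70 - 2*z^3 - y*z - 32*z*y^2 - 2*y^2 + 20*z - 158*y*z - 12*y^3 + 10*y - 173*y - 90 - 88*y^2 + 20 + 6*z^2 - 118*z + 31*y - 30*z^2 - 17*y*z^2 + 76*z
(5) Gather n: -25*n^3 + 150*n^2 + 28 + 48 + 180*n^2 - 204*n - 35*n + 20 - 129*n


(1) = -18*d^2 + 204*d + 3*n^2 + n*(27 - 3*d) - 570
(2) = 7*s^2 + s*(28*y + 46) + 16*y + 24
(3) = 0
(4) = -12*y^3 + y^2*(-32*z - 90) + y*(-17*z^2 - 159*z - 132) - 2*z^3 - 24*z^2 - 22*z
(5) = -25*n^3 + 330*n^2 - 368*n + 96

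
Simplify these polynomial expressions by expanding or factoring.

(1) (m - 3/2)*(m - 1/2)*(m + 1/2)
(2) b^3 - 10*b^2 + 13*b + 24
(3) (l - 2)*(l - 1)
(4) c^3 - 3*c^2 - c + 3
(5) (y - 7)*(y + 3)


(1) = m^3 - 3*m^2/2 - m/4 + 3/8
(2) = (b - 8)*(b - 3)*(b + 1)
(3) = l^2 - 3*l + 2
(4) = (c - 3)*(c - 1)*(c + 1)
(5) = y^2 - 4*y - 21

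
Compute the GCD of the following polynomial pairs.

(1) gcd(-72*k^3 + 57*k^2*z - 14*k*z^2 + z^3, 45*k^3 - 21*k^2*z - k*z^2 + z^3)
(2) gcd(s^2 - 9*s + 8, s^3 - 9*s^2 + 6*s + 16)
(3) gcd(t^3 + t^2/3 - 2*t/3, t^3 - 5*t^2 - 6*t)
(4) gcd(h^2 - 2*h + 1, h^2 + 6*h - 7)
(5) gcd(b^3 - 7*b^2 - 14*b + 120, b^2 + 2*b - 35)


(1) = 9*k^2 - 6*k*z + z^2
(2) = s - 8
(3) = t^2 + t
(4) = h - 1
(5) = b - 5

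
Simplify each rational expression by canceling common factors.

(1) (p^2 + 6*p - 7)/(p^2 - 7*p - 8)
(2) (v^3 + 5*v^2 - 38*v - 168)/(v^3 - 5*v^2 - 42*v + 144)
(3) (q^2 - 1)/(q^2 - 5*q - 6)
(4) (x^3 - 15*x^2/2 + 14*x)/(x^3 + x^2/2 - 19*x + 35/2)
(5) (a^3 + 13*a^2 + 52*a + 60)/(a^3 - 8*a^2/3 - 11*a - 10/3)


(1) = (p^2 + 6*p - 7)/(p^2 - 7*p - 8)
(2) = (v^3 + 5*v^2 - 38*v - 168)/(v^3 - 5*v^2 - 42*v + 144)
(3) = (q - 1)/(q - 6)
(4) = (x^2 - 4*x)/(x^2 + 4*x - 5)
(5) = (3*a^2 + 33*a + 90)/(3*a^2 - 14*a - 5)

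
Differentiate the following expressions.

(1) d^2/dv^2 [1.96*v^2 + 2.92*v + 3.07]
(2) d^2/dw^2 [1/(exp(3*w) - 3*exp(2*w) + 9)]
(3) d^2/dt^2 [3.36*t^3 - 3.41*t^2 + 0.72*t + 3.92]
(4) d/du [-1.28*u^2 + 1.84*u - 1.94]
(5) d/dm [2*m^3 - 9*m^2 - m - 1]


(1) = 3.92000000000000
(2) = 3*((4 - 3*exp(w))*(exp(3*w) - 3*exp(2*w) + 9) + 6*(exp(w) - 2)^2*exp(2*w))*exp(2*w)/(exp(3*w) - 3*exp(2*w) + 9)^3
(3) = 20.16*t - 6.82
(4) = 1.84 - 2.56*u
(5) = 6*m^2 - 18*m - 1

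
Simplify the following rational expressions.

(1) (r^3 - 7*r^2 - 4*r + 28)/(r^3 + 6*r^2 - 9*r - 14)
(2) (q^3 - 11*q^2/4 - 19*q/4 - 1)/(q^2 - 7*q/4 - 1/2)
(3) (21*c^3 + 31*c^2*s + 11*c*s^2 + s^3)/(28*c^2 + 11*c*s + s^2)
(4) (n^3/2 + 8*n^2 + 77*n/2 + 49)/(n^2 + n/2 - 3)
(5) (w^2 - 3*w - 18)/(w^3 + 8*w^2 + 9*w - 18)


(1) = (r^2 - 5*r - 14)/(r^2 + 8*r + 7)
(2) = (q^2 - 3*q - 4)/(q - 2)
(3) = (3*c^2 + 4*c*s + s^2)/(4*c + s)
(4) = (n^2 + 14*n + 49)/(2*n - 3)
(5) = (w - 6)/(w^2 + 5*w - 6)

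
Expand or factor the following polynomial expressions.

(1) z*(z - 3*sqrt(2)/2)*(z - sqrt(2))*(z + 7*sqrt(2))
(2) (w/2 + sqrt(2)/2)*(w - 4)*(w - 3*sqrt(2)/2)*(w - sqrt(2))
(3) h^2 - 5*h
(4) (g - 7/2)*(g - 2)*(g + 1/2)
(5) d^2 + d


(1) = z^4 + 9*sqrt(2)*z^3/2 - 32*z^2 + 21*sqrt(2)*z
(2) = w^4/2 - 2*w^3 - 3*sqrt(2)*w^3/4 - w^2 + 3*sqrt(2)*w^2 + 3*sqrt(2)*w/2 + 4*w - 6*sqrt(2)
(3) = h*(h - 5)
(4) = g^3 - 5*g^2 + 17*g/4 + 7/2
(5) = d*(d + 1)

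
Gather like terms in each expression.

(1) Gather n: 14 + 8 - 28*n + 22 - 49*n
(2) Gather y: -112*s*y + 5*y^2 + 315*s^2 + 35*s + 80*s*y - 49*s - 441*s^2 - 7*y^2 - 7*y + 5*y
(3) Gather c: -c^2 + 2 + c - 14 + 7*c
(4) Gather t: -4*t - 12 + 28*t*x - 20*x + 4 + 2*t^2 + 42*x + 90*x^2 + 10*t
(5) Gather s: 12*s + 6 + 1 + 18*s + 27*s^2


(1) = 44 - 77*n
(2) = -126*s^2 - 14*s - 2*y^2 + y*(-32*s - 2)
(3) = -c^2 + 8*c - 12
(4) = 2*t^2 + t*(28*x + 6) + 90*x^2 + 22*x - 8
(5) = 27*s^2 + 30*s + 7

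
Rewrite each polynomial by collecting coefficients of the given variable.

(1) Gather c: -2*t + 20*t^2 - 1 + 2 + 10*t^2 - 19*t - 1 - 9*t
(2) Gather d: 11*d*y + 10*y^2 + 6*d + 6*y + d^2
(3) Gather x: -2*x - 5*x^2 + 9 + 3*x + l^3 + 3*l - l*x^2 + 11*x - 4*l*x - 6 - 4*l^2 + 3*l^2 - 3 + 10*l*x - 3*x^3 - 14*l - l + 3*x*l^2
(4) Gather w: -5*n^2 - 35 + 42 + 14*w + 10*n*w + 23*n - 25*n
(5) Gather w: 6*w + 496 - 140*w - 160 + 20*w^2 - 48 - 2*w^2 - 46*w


(1) = 30*t^2 - 30*t
(2) = d^2 + d*(11*y + 6) + 10*y^2 + 6*y
(3) = l^3 - l^2 - 12*l - 3*x^3 + x^2*(-l - 5) + x*(3*l^2 + 6*l + 12)
(4) = -5*n^2 - 2*n + w*(10*n + 14) + 7
(5) = 18*w^2 - 180*w + 288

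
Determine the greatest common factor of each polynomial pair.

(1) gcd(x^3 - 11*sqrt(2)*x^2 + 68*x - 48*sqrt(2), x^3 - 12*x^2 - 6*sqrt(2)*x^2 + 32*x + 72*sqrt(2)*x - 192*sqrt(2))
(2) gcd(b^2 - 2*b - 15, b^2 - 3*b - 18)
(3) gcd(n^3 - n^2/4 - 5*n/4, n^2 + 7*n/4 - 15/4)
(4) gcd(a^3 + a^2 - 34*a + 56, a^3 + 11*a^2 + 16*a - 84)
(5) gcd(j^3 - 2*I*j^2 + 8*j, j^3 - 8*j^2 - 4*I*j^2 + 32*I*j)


(1) = gcd((x - 6*sqrt(2))*(x - 4*sqrt(2))*(x - sqrt(2)), (x - 8)*(x - 4)*(x - 6*sqrt(2))) = x - 6*sqrt(2)
(2) = gcd((b - 5)*(b + 3), (b - 6)*(b + 3)) = b + 3
(3) = n - 5/4
(4) = gcd((a - 4)*(a - 2)*(a + 7), (a - 2)*(a + 6)*(a + 7)) = a^2 + 5*a - 14
(5) = j^2 - 4*I*j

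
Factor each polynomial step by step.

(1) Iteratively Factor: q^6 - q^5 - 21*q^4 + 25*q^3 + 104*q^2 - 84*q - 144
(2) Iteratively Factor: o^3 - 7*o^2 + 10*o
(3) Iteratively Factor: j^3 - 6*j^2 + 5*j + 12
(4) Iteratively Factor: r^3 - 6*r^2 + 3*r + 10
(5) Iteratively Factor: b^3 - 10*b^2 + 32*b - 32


(1) = (q + 1)*(q^5 - 2*q^4 - 19*q^3 + 44*q^2 + 60*q - 144) = (q - 3)*(q + 1)*(q^4 + q^3 - 16*q^2 - 4*q + 48) = (q - 3)*(q - 2)*(q + 1)*(q^3 + 3*q^2 - 10*q - 24) = (q - 3)*(q - 2)*(q + 1)*(q + 2)*(q^2 + q - 12) = (q - 3)*(q - 2)*(q + 1)*(q + 2)*(q + 4)*(q - 3)
(2) = (o - 5)*(o^2 - 2*o) = o*(o - 5)*(o - 2)
(3) = (j - 4)*(j^2 - 2*j - 3) = (j - 4)*(j - 3)*(j + 1)
(4) = (r - 2)*(r^2 - 4*r - 5) = (r - 5)*(r - 2)*(r + 1)
(5) = (b - 2)*(b^2 - 8*b + 16) = (b - 4)*(b - 2)*(b - 4)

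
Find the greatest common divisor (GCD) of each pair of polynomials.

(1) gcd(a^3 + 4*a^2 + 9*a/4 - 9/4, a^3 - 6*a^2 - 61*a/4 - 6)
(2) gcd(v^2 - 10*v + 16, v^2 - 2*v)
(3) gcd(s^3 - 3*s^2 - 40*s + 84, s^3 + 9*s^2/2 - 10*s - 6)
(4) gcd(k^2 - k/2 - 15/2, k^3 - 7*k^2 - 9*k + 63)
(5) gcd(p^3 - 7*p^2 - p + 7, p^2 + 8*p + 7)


(1) = a + 3/2
(2) = v - 2
(3) = gcd((s - 7)*(s - 2)*(s + 6), (s - 2)*(s + 1/2)*(s + 6)) = s^2 + 4*s - 12
(4) = gcd((k - 3)*(k + 5/2), (k - 7)*(k - 3)*(k + 3)) = k - 3
(5) = p + 1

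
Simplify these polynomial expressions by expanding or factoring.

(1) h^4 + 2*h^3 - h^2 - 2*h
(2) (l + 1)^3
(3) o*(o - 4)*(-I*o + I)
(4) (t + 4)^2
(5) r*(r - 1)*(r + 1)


(1) = h*(h - 1)*(h + 1)*(h + 2)
(2) = l^3 + 3*l^2 + 3*l + 1
(3) = -I*o^3 + 5*I*o^2 - 4*I*o
(4) = t^2 + 8*t + 16
(5) = r^3 - r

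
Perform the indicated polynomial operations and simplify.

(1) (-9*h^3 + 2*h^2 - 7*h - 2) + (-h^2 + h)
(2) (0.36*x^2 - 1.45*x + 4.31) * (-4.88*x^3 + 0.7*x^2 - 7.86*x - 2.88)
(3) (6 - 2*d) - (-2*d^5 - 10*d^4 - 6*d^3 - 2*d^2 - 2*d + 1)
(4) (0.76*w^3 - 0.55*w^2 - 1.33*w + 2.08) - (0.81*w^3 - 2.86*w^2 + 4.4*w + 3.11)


(1) = -9*h^3 + h^2 - 6*h - 2
(2) = -1.7568*x^5 + 7.328*x^4 - 24.8774*x^3 + 13.3772*x^2 - 29.7006*x - 12.4128
(3) = 2*d^5 + 10*d^4 + 6*d^3 + 2*d^2 + 5
(4) = -0.05*w^3 + 2.31*w^2 - 5.73*w - 1.03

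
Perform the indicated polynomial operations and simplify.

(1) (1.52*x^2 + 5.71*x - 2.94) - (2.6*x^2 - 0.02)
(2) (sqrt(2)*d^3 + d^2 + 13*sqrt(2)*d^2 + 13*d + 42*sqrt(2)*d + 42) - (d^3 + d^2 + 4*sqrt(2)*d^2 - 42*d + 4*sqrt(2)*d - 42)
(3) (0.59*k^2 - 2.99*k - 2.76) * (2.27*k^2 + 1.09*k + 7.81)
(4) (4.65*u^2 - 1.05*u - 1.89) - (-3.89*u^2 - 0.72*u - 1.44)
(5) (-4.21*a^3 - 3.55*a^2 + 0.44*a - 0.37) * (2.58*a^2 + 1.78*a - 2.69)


(1) = -1.08*x^2 + 5.71*x - 2.92
(2) = -d^3 + sqrt(2)*d^3 + 9*sqrt(2)*d^2 + 38*sqrt(2)*d + 55*d + 84
(3) = 1.3393*k^4 - 6.1442*k^3 - 4.9164*k^2 - 26.3603*k - 21.5556
(4) = 8.54*u^2 - 0.33*u - 0.45
(5) = -10.8618*a^5 - 16.6528*a^4 + 6.1411*a^3 + 9.3781*a^2 - 1.8422*a + 0.9953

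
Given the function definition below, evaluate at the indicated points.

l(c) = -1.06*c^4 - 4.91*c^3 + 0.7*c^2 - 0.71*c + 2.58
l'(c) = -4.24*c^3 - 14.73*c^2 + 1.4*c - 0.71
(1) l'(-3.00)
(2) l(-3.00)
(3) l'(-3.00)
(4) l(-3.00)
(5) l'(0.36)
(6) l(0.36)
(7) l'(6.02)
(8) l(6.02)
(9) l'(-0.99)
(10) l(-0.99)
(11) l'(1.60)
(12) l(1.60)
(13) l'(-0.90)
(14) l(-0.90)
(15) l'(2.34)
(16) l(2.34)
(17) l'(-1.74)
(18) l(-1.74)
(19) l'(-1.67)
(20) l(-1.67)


(1) = -23.00
(2) = 57.72
(3) = -23.00
(4) = 57.72
(5) = -2.31
(6) = 2.17
(7) = -1451.13
(8) = -2439.70
(9) = -12.42
(10) = 7.71
(11) = -53.55
(12) = -23.82
(13) = -10.81
(14) = 6.67
(15) = -132.42
(16) = -89.94
(17) = -25.41
(18) = 22.08
(19) = -24.38
(20) = 20.34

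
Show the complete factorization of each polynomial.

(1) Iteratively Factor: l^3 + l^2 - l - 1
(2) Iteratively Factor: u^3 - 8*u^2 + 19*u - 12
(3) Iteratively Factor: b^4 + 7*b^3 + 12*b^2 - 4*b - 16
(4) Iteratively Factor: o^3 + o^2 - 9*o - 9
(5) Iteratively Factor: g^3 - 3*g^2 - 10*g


(1) = (l + 1)*(l^2 - 1) = (l + 1)^2*(l - 1)
(2) = (u - 1)*(u^2 - 7*u + 12) = (u - 3)*(u - 1)*(u - 4)
(3) = (b + 4)*(b^3 + 3*b^2 - 4) = (b + 2)*(b + 4)*(b^2 + b - 2) = (b + 2)^2*(b + 4)*(b - 1)
(4) = (o - 3)*(o^2 + 4*o + 3) = (o - 3)*(o + 3)*(o + 1)
(5) = (g)*(g^2 - 3*g - 10) = g*(g + 2)*(g - 5)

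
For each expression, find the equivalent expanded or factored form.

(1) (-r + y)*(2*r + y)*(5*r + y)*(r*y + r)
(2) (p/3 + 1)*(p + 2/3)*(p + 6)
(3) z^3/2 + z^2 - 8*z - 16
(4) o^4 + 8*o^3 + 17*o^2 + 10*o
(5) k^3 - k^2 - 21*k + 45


(1) = -10*r^4*y - 10*r^4 + 3*r^3*y^2 + 3*r^3*y + 6*r^2*y^3 + 6*r^2*y^2 + r*y^4 + r*y^3
(2) = p^3/3 + 29*p^2/9 + 8*p + 4
(3) = (z/2 + 1)*(z - 4)*(z + 4)
(4) = o*(o + 1)*(o + 2)*(o + 5)
(5) = (k - 3)^2*(k + 5)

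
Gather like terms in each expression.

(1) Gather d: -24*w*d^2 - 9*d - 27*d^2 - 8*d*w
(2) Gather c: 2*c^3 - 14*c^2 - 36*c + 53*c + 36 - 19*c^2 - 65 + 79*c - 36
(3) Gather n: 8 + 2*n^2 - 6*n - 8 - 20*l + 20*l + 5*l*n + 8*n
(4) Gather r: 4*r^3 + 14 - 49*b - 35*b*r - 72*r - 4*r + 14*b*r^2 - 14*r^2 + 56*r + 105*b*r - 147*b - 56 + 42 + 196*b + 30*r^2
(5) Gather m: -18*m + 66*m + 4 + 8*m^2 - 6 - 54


(1) = d^2*(-24*w - 27) + d*(-8*w - 9)
(2) = 2*c^3 - 33*c^2 + 96*c - 65
(3) = 2*n^2 + n*(5*l + 2)
(4) = 4*r^3 + r^2*(14*b + 16) + r*(70*b - 20)
(5) = 8*m^2 + 48*m - 56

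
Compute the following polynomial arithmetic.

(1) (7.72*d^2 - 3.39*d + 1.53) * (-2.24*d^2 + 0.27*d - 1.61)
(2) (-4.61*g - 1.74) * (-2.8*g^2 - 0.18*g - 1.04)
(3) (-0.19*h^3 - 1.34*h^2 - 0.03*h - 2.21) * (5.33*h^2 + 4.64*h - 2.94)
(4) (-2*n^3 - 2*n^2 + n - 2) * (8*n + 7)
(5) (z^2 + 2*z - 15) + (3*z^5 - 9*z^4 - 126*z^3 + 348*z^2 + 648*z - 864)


(1) = -17.2928*d^4 + 9.678*d^3 - 16.7717*d^2 + 5.871*d - 2.4633
(2) = 12.908*g^3 + 5.7018*g^2 + 5.1076*g + 1.8096
(3) = -1.0127*h^5 - 8.0238*h^4 - 5.8189*h^3 - 7.9789*h^2 - 10.1662*h + 6.4974
(4) = -16*n^4 - 30*n^3 - 6*n^2 - 9*n - 14
(5) = 3*z^5 - 9*z^4 - 126*z^3 + 349*z^2 + 650*z - 879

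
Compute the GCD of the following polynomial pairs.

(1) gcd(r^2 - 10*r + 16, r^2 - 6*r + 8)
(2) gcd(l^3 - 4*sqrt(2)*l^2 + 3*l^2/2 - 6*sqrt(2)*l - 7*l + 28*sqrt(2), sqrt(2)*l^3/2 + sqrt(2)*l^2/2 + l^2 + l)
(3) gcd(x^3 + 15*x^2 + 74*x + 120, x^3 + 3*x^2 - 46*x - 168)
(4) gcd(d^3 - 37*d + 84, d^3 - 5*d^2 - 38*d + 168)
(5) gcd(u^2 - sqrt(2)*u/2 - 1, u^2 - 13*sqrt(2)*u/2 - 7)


(1) = gcd((r - 8)*(r - 2), (r - 4)*(r - 2)) = r - 2
(2) = 1
(3) = gcd((x + 4)*(x + 5)*(x + 6), (x - 7)*(x + 4)*(x + 6)) = x^2 + 10*x + 24
(4) = gcd((d - 4)*(d - 3)*(d + 7), (d - 7)*(d - 4)*(d + 6)) = d - 4
(5) = u + sqrt(2)/2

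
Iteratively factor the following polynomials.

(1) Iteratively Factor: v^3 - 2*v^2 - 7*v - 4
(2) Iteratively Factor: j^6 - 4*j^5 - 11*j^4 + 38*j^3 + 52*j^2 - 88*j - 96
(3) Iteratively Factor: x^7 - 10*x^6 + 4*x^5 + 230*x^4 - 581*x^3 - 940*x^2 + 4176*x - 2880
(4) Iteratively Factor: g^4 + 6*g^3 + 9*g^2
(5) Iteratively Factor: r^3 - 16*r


(1) = (v - 4)*(v^2 + 2*v + 1) = (v - 4)*(v + 1)*(v + 1)
(2) = (j + 1)*(j^5 - 5*j^4 - 6*j^3 + 44*j^2 + 8*j - 96) = (j - 2)*(j + 1)*(j^4 - 3*j^3 - 12*j^2 + 20*j + 48) = (j - 2)*(j + 1)*(j + 2)*(j^3 - 5*j^2 - 2*j + 24) = (j - 3)*(j - 2)*(j + 1)*(j + 2)*(j^2 - 2*j - 8) = (j - 4)*(j - 3)*(j - 2)*(j + 1)*(j + 2)*(j + 2)
(3) = (x - 5)*(x^6 - 5*x^5 - 21*x^4 + 125*x^3 + 44*x^2 - 720*x + 576) = (x - 5)*(x - 3)*(x^5 - 2*x^4 - 27*x^3 + 44*x^2 + 176*x - 192) = (x - 5)*(x - 3)*(x + 3)*(x^4 - 5*x^3 - 12*x^2 + 80*x - 64) = (x - 5)*(x - 3)*(x + 3)*(x + 4)*(x^3 - 9*x^2 + 24*x - 16) = (x - 5)*(x - 4)*(x - 3)*(x + 3)*(x + 4)*(x^2 - 5*x + 4) = (x - 5)*(x - 4)*(x - 3)*(x - 1)*(x + 3)*(x + 4)*(x - 4)
(4) = (g + 3)*(g^3 + 3*g^2) = g*(g + 3)*(g^2 + 3*g) = g*(g + 3)^2*(g)
(5) = (r + 4)*(r^2 - 4*r) = (r - 4)*(r + 4)*(r)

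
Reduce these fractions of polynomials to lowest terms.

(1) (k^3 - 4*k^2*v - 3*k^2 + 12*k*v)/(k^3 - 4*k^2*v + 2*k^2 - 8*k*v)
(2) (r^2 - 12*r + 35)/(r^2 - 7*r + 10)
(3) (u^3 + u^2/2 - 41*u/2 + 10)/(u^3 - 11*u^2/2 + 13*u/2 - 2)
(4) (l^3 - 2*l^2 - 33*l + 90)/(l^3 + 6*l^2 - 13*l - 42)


(1) = (k - 3)/(k + 2)
(2) = (r - 7)/(r - 2)
(3) = (u + 5)/(u - 1)
(4) = (l^2 + l - 30)/(l^2 + 9*l + 14)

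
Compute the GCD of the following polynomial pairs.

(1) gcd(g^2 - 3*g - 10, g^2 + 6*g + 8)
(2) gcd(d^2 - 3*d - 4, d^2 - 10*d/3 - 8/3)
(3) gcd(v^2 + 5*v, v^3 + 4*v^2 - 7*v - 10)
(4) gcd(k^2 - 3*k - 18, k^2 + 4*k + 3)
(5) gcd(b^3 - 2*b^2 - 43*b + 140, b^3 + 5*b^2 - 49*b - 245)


(1) = g + 2
(2) = gcd((d - 4)*(d + 1), (d - 4)*(d + 2/3)) = d - 4
(3) = v + 5
(4) = gcd((k - 6)*(k + 3), (k + 1)*(k + 3)) = k + 3
(5) = b + 7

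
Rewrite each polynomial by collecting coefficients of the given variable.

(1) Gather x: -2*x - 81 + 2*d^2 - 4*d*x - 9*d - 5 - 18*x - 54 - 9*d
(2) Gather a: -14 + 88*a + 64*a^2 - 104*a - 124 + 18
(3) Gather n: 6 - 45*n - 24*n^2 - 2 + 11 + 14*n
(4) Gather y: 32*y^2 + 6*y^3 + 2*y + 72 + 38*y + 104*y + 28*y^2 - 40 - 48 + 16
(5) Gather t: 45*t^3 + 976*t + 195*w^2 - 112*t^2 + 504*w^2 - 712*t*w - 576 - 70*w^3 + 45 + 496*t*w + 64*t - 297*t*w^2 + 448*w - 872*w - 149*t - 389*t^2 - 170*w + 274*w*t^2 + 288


(1) = 2*d^2 - 18*d + x*(-4*d - 20) - 140
(2) = 64*a^2 - 16*a - 120
(3) = -24*n^2 - 31*n + 15
(4) = 6*y^3 + 60*y^2 + 144*y
(5) = 45*t^3 + t^2*(274*w - 501) + t*(-297*w^2 - 216*w + 891) - 70*w^3 + 699*w^2 - 594*w - 243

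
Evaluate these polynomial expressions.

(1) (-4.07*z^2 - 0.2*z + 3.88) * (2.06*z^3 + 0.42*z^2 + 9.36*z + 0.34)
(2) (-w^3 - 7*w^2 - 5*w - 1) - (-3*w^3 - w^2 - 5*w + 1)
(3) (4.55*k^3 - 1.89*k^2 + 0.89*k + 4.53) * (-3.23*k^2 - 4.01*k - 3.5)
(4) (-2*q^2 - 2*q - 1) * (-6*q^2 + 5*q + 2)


(1) = -8.3842*z^5 - 2.1214*z^4 - 30.1864*z^3 - 1.6262*z^2 + 36.2488*z + 1.3192
(2) = 2*w^3 - 6*w^2 - 2
(3) = -14.6965*k^5 - 12.1408*k^4 - 11.2208*k^3 - 11.5858*k^2 - 21.2803*k - 15.855
(4) = 12*q^4 + 2*q^3 - 8*q^2 - 9*q - 2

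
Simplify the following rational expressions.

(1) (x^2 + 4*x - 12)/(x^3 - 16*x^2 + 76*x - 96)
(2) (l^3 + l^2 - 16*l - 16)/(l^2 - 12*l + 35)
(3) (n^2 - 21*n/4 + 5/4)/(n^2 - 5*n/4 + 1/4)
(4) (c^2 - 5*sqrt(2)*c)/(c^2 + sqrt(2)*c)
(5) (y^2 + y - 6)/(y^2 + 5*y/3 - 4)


(1) = (x + 6)/(x^2 - 14*x + 48)
(2) = (l^3 + l^2 - 16*l - 16)/(l^2 - 12*l + 35)
(3) = (n - 5)/(n - 1)
(4) = (c - 5*sqrt(2))/(c + sqrt(2))
(5) = (3*y - 6)/(3*y - 4)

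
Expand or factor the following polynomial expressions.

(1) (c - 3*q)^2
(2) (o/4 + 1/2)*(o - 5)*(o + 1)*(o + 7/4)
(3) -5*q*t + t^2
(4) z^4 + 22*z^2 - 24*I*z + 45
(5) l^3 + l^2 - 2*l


(1) = c^2 - 6*c*q + 9*q^2
(2) = o^4/4 - o^3/16 - 33*o^2/8 - 131*o/16 - 35/8
(3) = t*(-5*q + t)
(4) = (z - 3*I)^2*(z + I)*(z + 5*I)
(5) = l*(l - 1)*(l + 2)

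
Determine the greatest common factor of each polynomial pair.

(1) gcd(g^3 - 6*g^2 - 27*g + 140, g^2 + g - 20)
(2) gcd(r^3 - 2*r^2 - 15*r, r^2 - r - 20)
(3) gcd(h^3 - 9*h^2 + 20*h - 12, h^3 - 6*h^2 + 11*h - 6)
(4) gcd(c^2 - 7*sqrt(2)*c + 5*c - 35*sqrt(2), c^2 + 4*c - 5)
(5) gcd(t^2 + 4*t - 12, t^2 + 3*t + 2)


(1) = g^2 + g - 20
(2) = r - 5
(3) = gcd((h - 6)*(h - 2)*(h - 1), (h - 3)*(h - 2)*(h - 1)) = h^2 - 3*h + 2
(4) = gcd((c + 5)*(c - 7*sqrt(2)), (c - 1)*(c + 5)) = c + 5
(5) = gcd((t - 2)*(t + 6), (t + 1)*(t + 2)) = 1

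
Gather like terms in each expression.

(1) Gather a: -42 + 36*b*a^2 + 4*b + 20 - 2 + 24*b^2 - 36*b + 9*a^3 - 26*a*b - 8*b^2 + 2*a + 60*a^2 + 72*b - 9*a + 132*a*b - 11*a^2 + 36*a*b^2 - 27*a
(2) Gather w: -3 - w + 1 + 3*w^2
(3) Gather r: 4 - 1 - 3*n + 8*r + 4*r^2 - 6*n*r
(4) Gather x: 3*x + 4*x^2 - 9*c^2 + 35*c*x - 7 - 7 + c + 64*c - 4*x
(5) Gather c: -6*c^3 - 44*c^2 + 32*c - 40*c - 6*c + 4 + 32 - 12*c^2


(1) = 9*a^3 + a^2*(36*b + 49) + a*(36*b^2 + 106*b - 34) + 16*b^2 + 40*b - 24
(2) = 3*w^2 - w - 2
(3) = -3*n + 4*r^2 + r*(8 - 6*n) + 3
(4) = -9*c^2 + 65*c + 4*x^2 + x*(35*c - 1) - 14
(5) = -6*c^3 - 56*c^2 - 14*c + 36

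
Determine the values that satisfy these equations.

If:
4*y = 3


Then:
y = 3/4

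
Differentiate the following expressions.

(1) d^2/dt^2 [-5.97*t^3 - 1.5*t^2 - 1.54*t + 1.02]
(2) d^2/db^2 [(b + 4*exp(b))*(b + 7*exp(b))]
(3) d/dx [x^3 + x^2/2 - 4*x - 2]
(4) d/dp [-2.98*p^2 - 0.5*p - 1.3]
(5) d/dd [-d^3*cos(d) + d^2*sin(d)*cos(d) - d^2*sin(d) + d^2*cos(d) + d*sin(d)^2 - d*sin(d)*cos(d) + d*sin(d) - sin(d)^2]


(1) = -35.82*t - 3.0
(2) = 11*b*exp(b) + 112*exp(2*b) + 22*exp(b) + 2
(3) = 3*x^2 + x - 4
(4) = -5.96*p - 0.5
(5) = d^3*sin(d) - d^2*sin(d) - 4*d^2*cos(d) + d^2*cos(2*d) - 2*d*sin(d) + 2*d*sin(2*d) + 3*d*cos(d) - d*cos(2*d) + sin(d) - 3*sin(2*d)/2 - cos(2*d)/2 + 1/2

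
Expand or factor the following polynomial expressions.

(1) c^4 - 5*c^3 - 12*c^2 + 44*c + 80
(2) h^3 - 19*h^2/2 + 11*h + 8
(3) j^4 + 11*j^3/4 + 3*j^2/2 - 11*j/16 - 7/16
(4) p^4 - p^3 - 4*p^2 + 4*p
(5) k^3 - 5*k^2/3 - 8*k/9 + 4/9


(1) = (c - 5)*(c - 4)*(c + 2)^2
(2) = (h - 8)*(h - 2)*(h + 1/2)
(3) = (j - 1/2)*(j + 1/2)*(j + 1)*(j + 7/4)
(4) = p*(p - 2)*(p - 1)*(p + 2)
(5) = (k - 2)*(k - 1/3)*(k + 2/3)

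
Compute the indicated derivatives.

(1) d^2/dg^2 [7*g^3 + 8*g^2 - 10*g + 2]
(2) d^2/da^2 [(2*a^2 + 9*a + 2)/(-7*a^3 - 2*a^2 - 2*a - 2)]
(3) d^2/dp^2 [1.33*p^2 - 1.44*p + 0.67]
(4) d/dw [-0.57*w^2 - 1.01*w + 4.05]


(1) = 42*g + 16
(2) = 14*(-14*a^6 - 189*a^5 - 126*a^4 + 10*a^3 + 96*a^2 + 24*a + 4)/(343*a^9 + 294*a^8 + 378*a^7 + 470*a^6 + 276*a^5 + 216*a^4 + 140*a^3 + 48*a^2 + 24*a + 8)
(3) = 2.66000000000000
(4) = -1.14*w - 1.01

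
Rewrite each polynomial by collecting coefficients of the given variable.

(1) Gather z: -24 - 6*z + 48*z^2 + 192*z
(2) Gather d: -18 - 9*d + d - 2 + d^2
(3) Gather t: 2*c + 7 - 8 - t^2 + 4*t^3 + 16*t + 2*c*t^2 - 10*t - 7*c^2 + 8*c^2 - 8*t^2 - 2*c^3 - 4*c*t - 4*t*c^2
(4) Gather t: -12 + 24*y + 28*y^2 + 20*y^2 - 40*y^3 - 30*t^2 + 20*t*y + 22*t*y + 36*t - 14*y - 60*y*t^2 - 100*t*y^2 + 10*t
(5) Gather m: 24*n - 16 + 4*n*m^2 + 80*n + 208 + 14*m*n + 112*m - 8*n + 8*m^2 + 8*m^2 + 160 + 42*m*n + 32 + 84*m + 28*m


(1) = 48*z^2 + 186*z - 24
(2) = d^2 - 8*d - 20
(3) = -2*c^3 + c^2 + 2*c + 4*t^3 + t^2*(2*c - 9) + t*(-4*c^2 - 4*c + 6) - 1
(4) = t^2*(-60*y - 30) + t*(-100*y^2 + 42*y + 46) - 40*y^3 + 48*y^2 + 10*y - 12
(5) = m^2*(4*n + 16) + m*(56*n + 224) + 96*n + 384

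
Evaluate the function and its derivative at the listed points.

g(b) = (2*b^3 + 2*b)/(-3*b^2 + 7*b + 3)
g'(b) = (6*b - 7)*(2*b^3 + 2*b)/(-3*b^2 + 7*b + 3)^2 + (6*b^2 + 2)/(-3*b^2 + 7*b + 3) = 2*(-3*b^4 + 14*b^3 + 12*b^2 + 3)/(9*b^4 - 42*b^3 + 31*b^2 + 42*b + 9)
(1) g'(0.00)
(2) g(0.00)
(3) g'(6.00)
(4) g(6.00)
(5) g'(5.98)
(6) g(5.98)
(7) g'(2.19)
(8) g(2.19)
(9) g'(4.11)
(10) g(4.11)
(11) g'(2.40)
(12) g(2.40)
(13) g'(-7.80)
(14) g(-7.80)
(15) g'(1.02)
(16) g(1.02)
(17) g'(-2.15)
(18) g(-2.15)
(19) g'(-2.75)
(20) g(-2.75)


(1) = 0.67
(2) = 0.00
(3) = -0.22
(4) = -7.05
(5) = -0.21
(6) = -7.04
(7) = 17.84
(8) = 6.44
(9) = 1.80
(10) = -7.78
(11) = 52.32
(12) = 12.88
(13) = -0.62
(14) = 4.12
(15) = 1.10
(16) = 0.59
(17) = -0.43
(18) = 0.93
(19) = -0.49
(20) = 1.21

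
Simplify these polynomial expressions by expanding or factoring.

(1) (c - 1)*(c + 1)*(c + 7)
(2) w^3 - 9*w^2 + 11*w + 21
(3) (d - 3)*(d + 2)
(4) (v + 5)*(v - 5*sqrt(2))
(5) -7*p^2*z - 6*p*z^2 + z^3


(1) = c^3 + 7*c^2 - c - 7
(2) = (w - 7)*(w - 3)*(w + 1)
(3) = d^2 - d - 6
(4) = v^2 - 5*sqrt(2)*v + 5*v - 25*sqrt(2)
(5) = z*(-7*p + z)*(p + z)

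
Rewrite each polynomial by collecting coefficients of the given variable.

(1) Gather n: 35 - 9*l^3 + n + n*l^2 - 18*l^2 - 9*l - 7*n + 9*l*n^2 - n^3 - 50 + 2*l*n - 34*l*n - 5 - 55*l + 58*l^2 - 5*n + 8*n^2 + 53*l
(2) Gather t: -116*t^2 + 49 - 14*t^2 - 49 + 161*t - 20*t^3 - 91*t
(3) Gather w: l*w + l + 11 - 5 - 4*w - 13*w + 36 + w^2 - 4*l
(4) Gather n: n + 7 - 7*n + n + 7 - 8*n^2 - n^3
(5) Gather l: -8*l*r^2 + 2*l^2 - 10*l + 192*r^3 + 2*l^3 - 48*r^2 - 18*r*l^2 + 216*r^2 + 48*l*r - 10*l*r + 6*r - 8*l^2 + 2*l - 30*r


(1) = -9*l^3 + 40*l^2 - 11*l - n^3 + n^2*(9*l + 8) + n*(l^2 - 32*l - 11) - 20
(2) = -20*t^3 - 130*t^2 + 70*t
(3) = -3*l + w^2 + w*(l - 17) + 42
(4) = -n^3 - 8*n^2 - 5*n + 14
(5) = 2*l^3 + l^2*(-18*r - 6) + l*(-8*r^2 + 38*r - 8) + 192*r^3 + 168*r^2 - 24*r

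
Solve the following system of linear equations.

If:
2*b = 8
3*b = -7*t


Then:
b = 4
t = -12/7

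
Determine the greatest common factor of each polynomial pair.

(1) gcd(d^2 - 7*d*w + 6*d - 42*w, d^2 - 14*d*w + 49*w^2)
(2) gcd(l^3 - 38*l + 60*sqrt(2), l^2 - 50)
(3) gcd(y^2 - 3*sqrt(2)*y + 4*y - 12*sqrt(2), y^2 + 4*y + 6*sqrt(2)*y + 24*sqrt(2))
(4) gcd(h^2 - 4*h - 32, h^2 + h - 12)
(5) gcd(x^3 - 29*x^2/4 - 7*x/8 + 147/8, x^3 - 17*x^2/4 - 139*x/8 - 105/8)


(1) = gcd((d + 6)*(d - 7*w), (d - 7*w)^2) = -d + 7*w
(2) = l + 5*sqrt(2)
(3) = y + 4
(4) = h + 4
(5) = x^2 - 11*x/2 - 21/2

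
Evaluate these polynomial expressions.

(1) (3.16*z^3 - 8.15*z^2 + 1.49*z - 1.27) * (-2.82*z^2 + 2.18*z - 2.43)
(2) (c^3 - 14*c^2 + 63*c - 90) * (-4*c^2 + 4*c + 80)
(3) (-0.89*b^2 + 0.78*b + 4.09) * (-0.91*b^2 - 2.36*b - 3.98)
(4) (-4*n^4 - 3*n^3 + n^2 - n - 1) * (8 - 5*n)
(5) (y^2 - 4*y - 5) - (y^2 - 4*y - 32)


(1) = -8.9112*z^5 + 29.8718*z^4 - 29.6476*z^3 + 26.6341*z^2 - 6.3893*z + 3.0861
(2) = -4*c^5 + 60*c^4 - 228*c^3 - 508*c^2 + 4680*c - 7200
(3) = 0.8099*b^4 + 1.3906*b^3 - 2.0205*b^2 - 12.7568*b - 16.2782
(4) = 20*n^5 - 17*n^4 - 29*n^3 + 13*n^2 - 3*n - 8
(5) = 27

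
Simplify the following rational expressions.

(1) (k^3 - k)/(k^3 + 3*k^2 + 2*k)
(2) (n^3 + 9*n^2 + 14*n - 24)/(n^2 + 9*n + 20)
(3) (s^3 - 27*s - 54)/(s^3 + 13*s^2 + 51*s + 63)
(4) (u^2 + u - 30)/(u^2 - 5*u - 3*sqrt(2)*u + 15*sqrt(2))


(1) = (k - 1)/(k + 2)
(2) = (n^2 + 5*n - 6)/(n + 5)
(3) = (s - 6)/(s + 7)
(4) = (u + 6)/(u - 3*sqrt(2))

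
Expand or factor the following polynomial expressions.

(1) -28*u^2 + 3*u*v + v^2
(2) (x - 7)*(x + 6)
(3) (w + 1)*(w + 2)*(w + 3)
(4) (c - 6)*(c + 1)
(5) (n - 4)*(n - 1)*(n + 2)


(1) = (-4*u + v)*(7*u + v)
(2) = x^2 - x - 42
(3) = w^3 + 6*w^2 + 11*w + 6
(4) = c^2 - 5*c - 6
(5) = n^3 - 3*n^2 - 6*n + 8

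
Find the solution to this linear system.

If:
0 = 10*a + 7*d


Then:
a = -7*d/10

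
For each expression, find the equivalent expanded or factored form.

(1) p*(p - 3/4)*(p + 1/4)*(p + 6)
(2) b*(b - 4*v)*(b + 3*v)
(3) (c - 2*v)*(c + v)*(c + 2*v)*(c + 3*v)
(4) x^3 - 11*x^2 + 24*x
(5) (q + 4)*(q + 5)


(1) = p^4 + 11*p^3/2 - 51*p^2/16 - 9*p/8
(2) = b^3 - b^2*v - 12*b*v^2
(3) = c^4 + 4*c^3*v - c^2*v^2 - 16*c*v^3 - 12*v^4
(4) = x*(x - 8)*(x - 3)
(5) = q^2 + 9*q + 20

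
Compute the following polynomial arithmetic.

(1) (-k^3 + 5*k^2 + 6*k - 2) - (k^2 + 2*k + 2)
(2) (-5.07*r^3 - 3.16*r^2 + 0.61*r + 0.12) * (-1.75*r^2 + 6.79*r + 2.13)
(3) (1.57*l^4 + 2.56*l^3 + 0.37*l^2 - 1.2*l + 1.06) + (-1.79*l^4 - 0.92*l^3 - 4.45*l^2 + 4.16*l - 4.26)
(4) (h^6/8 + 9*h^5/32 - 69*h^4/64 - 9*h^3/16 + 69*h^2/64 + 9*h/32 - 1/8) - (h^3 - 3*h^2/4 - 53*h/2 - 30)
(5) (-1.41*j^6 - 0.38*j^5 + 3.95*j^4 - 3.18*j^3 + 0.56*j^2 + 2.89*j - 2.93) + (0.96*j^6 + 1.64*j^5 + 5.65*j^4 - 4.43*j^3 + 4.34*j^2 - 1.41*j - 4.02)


(1) = -k^3 + 4*k^2 + 4*k - 4
(2) = 8.8725*r^5 - 28.8953*r^4 - 33.323*r^3 - 2.7989*r^2 + 2.1141*r + 0.2556
(3) = -0.22*l^4 + 1.64*l^3 - 4.08*l^2 + 2.96*l - 3.2
(4) = h^6/8 + 9*h^5/32 - 69*h^4/64 - 25*h^3/16 + 117*h^2/64 + 857*h/32 + 239/8
(5) = -0.45*j^6 + 1.26*j^5 + 9.6*j^4 - 7.61*j^3 + 4.9*j^2 + 1.48*j - 6.95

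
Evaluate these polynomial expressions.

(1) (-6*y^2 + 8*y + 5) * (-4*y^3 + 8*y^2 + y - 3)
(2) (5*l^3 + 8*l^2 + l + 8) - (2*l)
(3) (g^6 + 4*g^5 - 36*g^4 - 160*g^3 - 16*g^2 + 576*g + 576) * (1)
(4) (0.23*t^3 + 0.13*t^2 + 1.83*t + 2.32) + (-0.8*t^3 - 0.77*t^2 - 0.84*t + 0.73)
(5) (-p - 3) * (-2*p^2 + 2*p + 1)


(1) = 24*y^5 - 80*y^4 + 38*y^3 + 66*y^2 - 19*y - 15
(2) = 5*l^3 + 8*l^2 - l + 8
(3) = g^6 + 4*g^5 - 36*g^4 - 160*g^3 - 16*g^2 + 576*g + 576
(4) = -0.57*t^3 - 0.64*t^2 + 0.99*t + 3.05
(5) = 2*p^3 + 4*p^2 - 7*p - 3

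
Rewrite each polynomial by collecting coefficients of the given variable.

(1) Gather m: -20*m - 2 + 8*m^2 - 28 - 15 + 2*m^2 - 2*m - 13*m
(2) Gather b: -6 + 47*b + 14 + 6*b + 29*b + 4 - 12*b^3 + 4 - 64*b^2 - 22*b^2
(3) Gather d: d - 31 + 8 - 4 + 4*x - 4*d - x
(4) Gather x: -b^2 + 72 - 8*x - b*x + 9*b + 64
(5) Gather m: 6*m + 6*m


(1) = 10*m^2 - 35*m - 45
(2) = -12*b^3 - 86*b^2 + 82*b + 16
(3) = -3*d + 3*x - 27
(4) = -b^2 + 9*b + x*(-b - 8) + 136
(5) = 12*m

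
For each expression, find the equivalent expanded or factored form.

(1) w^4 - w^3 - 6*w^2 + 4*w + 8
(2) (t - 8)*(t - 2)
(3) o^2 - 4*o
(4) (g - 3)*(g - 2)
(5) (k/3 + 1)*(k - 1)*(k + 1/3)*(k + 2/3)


(1) = (w - 2)^2*(w + 1)*(w + 2)
(2) = t^2 - 10*t + 16
(3) = o*(o - 4)
(4) = g^2 - 5*g + 6
(5) = k^4/3 + k^3 - 7*k^2/27 - 23*k/27 - 2/9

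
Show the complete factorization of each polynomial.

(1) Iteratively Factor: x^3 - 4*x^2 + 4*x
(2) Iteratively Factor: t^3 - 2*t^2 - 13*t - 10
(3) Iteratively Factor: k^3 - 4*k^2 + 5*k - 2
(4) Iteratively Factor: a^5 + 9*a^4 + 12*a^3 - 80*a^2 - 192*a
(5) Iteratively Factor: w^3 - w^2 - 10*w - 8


(1) = (x - 2)*(x^2 - 2*x) = x*(x - 2)*(x - 2)
(2) = (t - 5)*(t^2 + 3*t + 2) = (t - 5)*(t + 1)*(t + 2)
(3) = (k - 1)*(k^2 - 3*k + 2) = (k - 2)*(k - 1)*(k - 1)
(4) = (a + 4)*(a^4 + 5*a^3 - 8*a^2 - 48*a) = a*(a + 4)*(a^3 + 5*a^2 - 8*a - 48) = a*(a + 4)^2*(a^2 + a - 12) = a*(a - 3)*(a + 4)^2*(a + 4)
(5) = (w - 4)*(w^2 + 3*w + 2) = (w - 4)*(w + 1)*(w + 2)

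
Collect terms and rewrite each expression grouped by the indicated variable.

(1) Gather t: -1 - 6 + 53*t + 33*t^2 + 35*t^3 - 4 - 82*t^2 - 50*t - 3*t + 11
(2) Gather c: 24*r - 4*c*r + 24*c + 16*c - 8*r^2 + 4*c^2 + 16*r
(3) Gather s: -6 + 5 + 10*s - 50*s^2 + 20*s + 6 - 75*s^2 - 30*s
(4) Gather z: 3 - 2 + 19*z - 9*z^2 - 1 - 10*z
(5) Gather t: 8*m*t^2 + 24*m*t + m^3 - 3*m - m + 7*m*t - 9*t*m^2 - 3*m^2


(1) = 35*t^3 - 49*t^2
(2) = 4*c^2 + c*(40 - 4*r) - 8*r^2 + 40*r
(3) = 5 - 125*s^2
(4) = -9*z^2 + 9*z
(5) = m^3 - 3*m^2 + 8*m*t^2 - 4*m + t*(-9*m^2 + 31*m)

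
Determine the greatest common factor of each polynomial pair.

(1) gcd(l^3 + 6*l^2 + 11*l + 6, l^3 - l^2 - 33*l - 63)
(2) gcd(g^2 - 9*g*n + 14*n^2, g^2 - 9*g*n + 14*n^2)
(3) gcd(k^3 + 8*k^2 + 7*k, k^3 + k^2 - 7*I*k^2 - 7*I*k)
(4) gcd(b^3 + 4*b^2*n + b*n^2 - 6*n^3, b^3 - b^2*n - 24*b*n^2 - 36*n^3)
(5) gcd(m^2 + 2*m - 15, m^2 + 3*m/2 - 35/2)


(1) = gcd((l + 1)*(l + 2)*(l + 3), (l - 7)*(l + 3)^2) = l + 3
(2) = g^2 - 9*g*n + 14*n^2
(3) = k^2 + k
(4) = b^2 + 5*b*n + 6*n^2
(5) = gcd((m - 3)*(m + 5), (m - 7/2)*(m + 5)) = m + 5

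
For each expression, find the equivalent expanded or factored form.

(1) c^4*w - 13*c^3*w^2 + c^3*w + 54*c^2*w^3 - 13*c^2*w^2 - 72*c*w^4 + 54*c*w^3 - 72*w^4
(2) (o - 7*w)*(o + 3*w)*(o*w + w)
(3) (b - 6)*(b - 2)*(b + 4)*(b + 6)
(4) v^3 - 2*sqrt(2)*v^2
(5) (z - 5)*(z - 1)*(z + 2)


(1) = (c - 6*w)*(c - 4*w)*(c - 3*w)*(c*w + w)
(2) = o^3*w - 4*o^2*w^2 + o^2*w - 21*o*w^3 - 4*o*w^2 - 21*w^3
(3) = b^4 + 2*b^3 - 44*b^2 - 72*b + 288
(4) = v^2*(v - 2*sqrt(2))
(5) = z^3 - 4*z^2 - 7*z + 10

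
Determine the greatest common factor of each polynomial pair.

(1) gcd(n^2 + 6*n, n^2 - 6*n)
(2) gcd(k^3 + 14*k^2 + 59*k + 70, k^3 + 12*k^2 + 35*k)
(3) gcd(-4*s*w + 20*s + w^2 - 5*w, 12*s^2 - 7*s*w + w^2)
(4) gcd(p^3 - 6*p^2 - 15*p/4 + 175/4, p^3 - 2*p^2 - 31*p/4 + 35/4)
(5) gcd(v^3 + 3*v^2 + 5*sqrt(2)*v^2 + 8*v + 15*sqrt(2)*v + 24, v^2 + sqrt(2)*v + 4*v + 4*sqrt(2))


(1) = gcd(n*(n + 6), n*(n - 6)) = n
(2) = gcd((k + 2)*(k + 5)*(k + 7), k*(k + 5)*(k + 7)) = k^2 + 12*k + 35
(3) = 4*s - w
(4) = gcd((p - 5)*(p - 7/2)*(p + 5/2), (p - 7/2)*(p - 1)*(p + 5/2)) = p^2 - p - 35/4
(5) = gcd((v + 3)*(v + sqrt(2))*(v + 4*sqrt(2)), (v + 4)*(v + sqrt(2))) = v + sqrt(2)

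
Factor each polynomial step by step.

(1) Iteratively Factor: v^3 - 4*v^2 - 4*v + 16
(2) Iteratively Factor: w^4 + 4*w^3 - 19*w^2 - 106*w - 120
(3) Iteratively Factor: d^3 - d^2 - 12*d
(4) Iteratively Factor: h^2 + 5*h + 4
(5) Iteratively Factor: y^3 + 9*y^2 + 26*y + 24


(1) = (v - 4)*(v^2 - 4) = (v - 4)*(v - 2)*(v + 2)
(2) = (w + 3)*(w^3 + w^2 - 22*w - 40) = (w - 5)*(w + 3)*(w^2 + 6*w + 8) = (w - 5)*(w + 2)*(w + 3)*(w + 4)
(3) = (d - 4)*(d^2 + 3*d) = d*(d - 4)*(d + 3)
(4) = (h + 4)*(h + 1)
(5) = (y + 2)*(y^2 + 7*y + 12) = (y + 2)*(y + 3)*(y + 4)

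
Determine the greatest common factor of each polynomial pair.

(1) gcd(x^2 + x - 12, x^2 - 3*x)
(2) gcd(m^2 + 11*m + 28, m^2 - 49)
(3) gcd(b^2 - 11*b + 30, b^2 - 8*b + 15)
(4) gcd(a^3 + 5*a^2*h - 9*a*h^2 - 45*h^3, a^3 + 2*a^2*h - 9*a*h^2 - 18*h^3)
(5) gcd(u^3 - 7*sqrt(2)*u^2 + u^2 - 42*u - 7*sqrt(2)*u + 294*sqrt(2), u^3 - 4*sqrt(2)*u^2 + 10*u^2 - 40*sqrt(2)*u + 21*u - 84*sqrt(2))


(1) = x - 3
(2) = gcd((m + 4)*(m + 7), (m - 7)*(m + 7)) = m + 7
(3) = gcd((b - 6)*(b - 5), (b - 5)*(b - 3)) = b - 5
(4) = gcd((a - 3*h)*(a + 3*h)*(a + 5*h), (a - 3*h)*(a + 2*h)*(a + 3*h)) = a^2 - 9*h^2
(5) = u + 7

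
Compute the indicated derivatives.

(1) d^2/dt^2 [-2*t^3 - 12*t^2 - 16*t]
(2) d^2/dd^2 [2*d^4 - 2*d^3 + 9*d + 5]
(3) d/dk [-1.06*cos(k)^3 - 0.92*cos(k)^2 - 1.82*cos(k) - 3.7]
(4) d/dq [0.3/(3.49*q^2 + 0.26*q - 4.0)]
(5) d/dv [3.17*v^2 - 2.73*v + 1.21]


(1) = -12*t - 24
(2) = 12*d*(2*d - 1)
(3) = (3.18*cos(k)^2 + 1.84*cos(k) + 1.82)*sin(k)
(4) = (-2.094*q - 0.078)/(3.49*q^2 + 0.26*q - 4.0)^2
(5) = 6.34*v - 2.73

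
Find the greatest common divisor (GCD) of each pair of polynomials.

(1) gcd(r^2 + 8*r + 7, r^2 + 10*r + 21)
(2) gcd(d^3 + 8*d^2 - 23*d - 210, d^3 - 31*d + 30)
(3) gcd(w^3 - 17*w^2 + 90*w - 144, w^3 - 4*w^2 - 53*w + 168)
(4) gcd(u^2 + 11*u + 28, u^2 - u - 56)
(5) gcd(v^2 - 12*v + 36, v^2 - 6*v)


(1) = r + 7
(2) = d^2 + d - 30
(3) = gcd((w - 8)*(w - 6)*(w - 3), (w - 8)*(w - 3)*(w + 7)) = w^2 - 11*w + 24
(4) = u + 7
(5) = v - 6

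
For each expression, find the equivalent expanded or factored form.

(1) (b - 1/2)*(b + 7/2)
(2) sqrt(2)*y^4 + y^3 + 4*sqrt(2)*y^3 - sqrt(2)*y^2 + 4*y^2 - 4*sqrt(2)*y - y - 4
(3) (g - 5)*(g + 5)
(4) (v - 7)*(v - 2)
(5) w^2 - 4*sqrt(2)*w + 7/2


(1) = b^2 + 3*b - 7/4
(2) = (y - 1)*(y + 1)*(y + 4)*(sqrt(2)*y + 1)
(3) = g^2 - 25
(4) = v^2 - 9*v + 14
(5) = (w - 7*sqrt(2)/2)*(w - sqrt(2)/2)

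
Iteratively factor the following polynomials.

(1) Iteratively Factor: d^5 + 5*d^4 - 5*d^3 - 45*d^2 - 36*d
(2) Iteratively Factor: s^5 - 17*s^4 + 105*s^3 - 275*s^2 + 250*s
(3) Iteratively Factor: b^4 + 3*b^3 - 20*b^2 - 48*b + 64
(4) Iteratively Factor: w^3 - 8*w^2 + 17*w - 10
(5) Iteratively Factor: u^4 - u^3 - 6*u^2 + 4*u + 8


(1) = (d - 3)*(d^4 + 8*d^3 + 19*d^2 + 12*d) = d*(d - 3)*(d^3 + 8*d^2 + 19*d + 12) = d*(d - 3)*(d + 1)*(d^2 + 7*d + 12) = d*(d - 3)*(d + 1)*(d + 4)*(d + 3)
(2) = (s - 5)*(s^4 - 12*s^3 + 45*s^2 - 50*s) = s*(s - 5)*(s^3 - 12*s^2 + 45*s - 50) = s*(s - 5)^2*(s^2 - 7*s + 10) = s*(s - 5)^2*(s - 2)*(s - 5)
(3) = (b - 4)*(b^3 + 7*b^2 + 8*b - 16) = (b - 4)*(b + 4)*(b^2 + 3*b - 4) = (b - 4)*(b + 4)^2*(b - 1)
(4) = (w - 1)*(w^2 - 7*w + 10) = (w - 5)*(w - 1)*(w - 2)
(5) = (u - 2)*(u^3 + u^2 - 4*u - 4) = (u - 2)*(u + 1)*(u^2 - 4) = (u - 2)*(u + 1)*(u + 2)*(u - 2)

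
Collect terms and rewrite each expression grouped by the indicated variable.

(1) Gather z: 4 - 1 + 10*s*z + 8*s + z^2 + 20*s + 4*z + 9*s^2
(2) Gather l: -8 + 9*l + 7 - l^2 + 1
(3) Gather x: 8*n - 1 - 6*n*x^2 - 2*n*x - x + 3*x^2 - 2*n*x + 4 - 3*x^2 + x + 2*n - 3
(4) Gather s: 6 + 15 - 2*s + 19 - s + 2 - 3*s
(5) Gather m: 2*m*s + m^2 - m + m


(1) = 9*s^2 + 28*s + z^2 + z*(10*s + 4) + 3
(2) = -l^2 + 9*l
(3) = -6*n*x^2 - 4*n*x + 10*n
(4) = 42 - 6*s
(5) = m^2 + 2*m*s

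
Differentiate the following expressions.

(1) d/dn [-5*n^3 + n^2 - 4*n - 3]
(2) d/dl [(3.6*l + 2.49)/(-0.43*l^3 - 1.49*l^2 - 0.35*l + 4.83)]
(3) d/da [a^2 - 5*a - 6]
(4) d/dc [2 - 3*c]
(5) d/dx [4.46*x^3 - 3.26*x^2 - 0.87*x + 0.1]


(1) = -15*n^2 + 2*n - 4
(2) = (3.096*l^3 + 8.5761*l^2 + 7.4202*l + 18.2595)/(0.1849*l^6 + 1.2814*l^5 + 2.5211*l^4 - 3.1108*l^3 - 14.2709*l^2 - 3.381*l + 23.3289)
(3) = 2*a - 5
(4) = -3
(5) = 13.38*x^2 - 6.52*x - 0.87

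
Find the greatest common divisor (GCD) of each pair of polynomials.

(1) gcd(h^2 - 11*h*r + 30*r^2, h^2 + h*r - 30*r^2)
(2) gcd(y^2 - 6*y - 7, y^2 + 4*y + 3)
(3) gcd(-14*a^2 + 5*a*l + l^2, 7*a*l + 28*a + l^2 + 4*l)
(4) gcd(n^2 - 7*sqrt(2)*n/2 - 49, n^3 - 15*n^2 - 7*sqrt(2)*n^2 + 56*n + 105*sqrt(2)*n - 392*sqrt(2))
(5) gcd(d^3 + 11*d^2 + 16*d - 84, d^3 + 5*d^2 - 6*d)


(1) = gcd((h - 6*r)*(h - 5*r), (h - 5*r)*(h + 6*r)) = -h + 5*r
(2) = y + 1
(3) = 7*a + l
(4) = gcd((n - 7*sqrt(2))*(n + 7*sqrt(2)/2), (n - 8)*(n - 7)*(n - 7*sqrt(2))) = n - 7*sqrt(2)
(5) = gcd((d - 2)*(d + 6)*(d + 7), d*(d - 1)*(d + 6)) = d + 6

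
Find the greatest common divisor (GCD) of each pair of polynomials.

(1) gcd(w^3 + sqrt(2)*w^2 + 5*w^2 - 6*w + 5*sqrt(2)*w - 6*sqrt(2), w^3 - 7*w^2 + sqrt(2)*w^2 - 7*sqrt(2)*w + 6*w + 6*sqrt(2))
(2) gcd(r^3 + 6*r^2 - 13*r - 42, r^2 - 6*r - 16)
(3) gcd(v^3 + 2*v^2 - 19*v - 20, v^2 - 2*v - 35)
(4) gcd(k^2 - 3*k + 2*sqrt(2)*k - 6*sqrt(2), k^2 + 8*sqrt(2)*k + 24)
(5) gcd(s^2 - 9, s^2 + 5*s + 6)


(1) = w^2 + w*(-1 + sqrt(2)) - sqrt(2)
(2) = r + 2
(3) = v + 5
(4) = k + 2*sqrt(2)
(5) = s + 3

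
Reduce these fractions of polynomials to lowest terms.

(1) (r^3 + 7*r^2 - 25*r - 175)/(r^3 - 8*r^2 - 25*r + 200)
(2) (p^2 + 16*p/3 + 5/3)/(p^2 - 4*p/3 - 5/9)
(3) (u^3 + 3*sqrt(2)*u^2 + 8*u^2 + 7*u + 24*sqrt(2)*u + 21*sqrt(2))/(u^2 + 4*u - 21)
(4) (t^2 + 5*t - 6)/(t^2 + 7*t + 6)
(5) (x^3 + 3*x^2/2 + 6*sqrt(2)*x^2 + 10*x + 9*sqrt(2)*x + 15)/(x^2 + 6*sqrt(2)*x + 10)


(1) = (r + 7)/(r - 8)
(2) = (3*p + 15)/(3*p - 5)
(3) = (u^2 + u*(1 + 3*sqrt(2)) + 3*sqrt(2))/(u - 3)
(4) = (t - 1)/(t + 1)
(5) = x + 3/2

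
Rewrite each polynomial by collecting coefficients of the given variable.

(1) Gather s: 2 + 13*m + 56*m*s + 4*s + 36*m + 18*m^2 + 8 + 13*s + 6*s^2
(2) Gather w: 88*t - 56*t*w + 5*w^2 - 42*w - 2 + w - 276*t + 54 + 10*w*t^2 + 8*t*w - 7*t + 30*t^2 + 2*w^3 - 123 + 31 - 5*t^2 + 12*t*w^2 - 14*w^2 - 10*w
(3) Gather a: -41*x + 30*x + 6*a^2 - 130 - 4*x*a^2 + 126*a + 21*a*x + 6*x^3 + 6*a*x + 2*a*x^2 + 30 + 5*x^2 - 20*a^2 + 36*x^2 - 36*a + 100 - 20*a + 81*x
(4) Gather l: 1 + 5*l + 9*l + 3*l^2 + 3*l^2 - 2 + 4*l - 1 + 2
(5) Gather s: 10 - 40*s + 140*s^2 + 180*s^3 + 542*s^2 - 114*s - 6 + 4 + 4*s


(1) = 18*m^2 + 49*m + 6*s^2 + s*(56*m + 17) + 10
(2) = 25*t^2 - 195*t + 2*w^3 + w^2*(12*t - 9) + w*(10*t^2 - 48*t - 51) - 40
(3) = a^2*(-4*x - 14) + a*(2*x^2 + 27*x + 70) + 6*x^3 + 41*x^2 + 70*x
(4) = 6*l^2 + 18*l
(5) = 180*s^3 + 682*s^2 - 150*s + 8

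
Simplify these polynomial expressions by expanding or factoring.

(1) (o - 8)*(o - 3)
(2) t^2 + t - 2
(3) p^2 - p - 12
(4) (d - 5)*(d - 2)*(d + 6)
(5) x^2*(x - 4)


(1) = o^2 - 11*o + 24
(2) = (t - 1)*(t + 2)
(3) = (p - 4)*(p + 3)
(4) = d^3 - d^2 - 32*d + 60
(5) = x^3 - 4*x^2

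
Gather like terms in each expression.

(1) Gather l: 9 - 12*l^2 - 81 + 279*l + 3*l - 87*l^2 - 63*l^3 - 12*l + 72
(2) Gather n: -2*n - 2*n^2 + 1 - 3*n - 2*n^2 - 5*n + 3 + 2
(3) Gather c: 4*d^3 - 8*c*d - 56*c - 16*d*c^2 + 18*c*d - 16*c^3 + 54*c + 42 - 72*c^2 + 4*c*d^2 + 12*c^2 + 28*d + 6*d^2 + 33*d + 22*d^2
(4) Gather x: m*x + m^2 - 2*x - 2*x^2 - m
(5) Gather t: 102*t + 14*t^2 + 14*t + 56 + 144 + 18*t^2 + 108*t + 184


(1) = -63*l^3 - 99*l^2 + 270*l
(2) = -4*n^2 - 10*n + 6
(3) = -16*c^3 + c^2*(-16*d - 60) + c*(4*d^2 + 10*d - 2) + 4*d^3 + 28*d^2 + 61*d + 42
(4) = m^2 - m - 2*x^2 + x*(m - 2)
(5) = 32*t^2 + 224*t + 384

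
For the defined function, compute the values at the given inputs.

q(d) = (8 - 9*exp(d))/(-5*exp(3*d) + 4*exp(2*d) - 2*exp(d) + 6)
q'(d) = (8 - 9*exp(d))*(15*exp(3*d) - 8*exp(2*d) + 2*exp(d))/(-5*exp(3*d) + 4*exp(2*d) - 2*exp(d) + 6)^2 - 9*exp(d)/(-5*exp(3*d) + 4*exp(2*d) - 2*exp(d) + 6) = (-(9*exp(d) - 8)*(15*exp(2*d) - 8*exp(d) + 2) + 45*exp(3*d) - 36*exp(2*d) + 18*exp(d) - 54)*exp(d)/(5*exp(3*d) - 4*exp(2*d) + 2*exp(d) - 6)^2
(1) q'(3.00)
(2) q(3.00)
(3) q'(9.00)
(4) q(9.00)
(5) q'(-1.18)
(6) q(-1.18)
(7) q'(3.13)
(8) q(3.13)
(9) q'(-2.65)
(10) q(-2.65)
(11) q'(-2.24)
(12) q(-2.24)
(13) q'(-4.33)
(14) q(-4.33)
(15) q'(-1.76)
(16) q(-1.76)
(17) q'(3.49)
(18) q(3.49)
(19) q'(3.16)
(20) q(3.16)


(1) = -0.01
(2) = 0.00
(3) = -0.00
(4) = 0.00
(5) = -0.44
(6) = 0.93
(7) = -0.01
(8) = 0.00
(9) = -0.09
(10) = 1.25
(11) = -0.14
(12) = 1.21
(13) = -0.01
(14) = 1.32
(15) = -0.23
(16) = 1.12
(17) = -0.00
(18) = 0.00
(19) = -0.01
(20) = 0.00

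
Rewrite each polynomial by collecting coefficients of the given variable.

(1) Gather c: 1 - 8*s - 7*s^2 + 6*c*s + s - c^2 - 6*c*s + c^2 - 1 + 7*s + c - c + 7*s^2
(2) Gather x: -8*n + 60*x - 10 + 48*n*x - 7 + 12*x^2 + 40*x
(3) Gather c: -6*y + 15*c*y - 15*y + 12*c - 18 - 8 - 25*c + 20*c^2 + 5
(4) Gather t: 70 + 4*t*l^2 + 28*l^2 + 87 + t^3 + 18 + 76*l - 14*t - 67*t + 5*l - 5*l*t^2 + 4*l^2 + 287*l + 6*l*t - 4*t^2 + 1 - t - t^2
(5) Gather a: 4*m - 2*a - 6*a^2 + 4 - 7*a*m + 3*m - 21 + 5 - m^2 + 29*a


(1) = 0
(2) = -8*n + 12*x^2 + x*(48*n + 100) - 17
(3) = 20*c^2 + c*(15*y - 13) - 21*y - 21
(4) = 32*l^2 + 368*l + t^3 + t^2*(-5*l - 5) + t*(4*l^2 + 6*l - 82) + 176
(5) = -6*a^2 + a*(27 - 7*m) - m^2 + 7*m - 12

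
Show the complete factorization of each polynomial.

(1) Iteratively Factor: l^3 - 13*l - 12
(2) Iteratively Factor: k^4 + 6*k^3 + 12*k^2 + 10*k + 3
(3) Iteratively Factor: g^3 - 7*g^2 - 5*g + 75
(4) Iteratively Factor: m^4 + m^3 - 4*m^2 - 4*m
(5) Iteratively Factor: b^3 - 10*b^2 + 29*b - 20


(1) = (l + 3)*(l^2 - 3*l - 4) = (l - 4)*(l + 3)*(l + 1)
(2) = (k + 1)*(k^3 + 5*k^2 + 7*k + 3) = (k + 1)^2*(k^2 + 4*k + 3) = (k + 1)^2*(k + 3)*(k + 1)
(3) = (g + 3)*(g^2 - 10*g + 25) = (g - 5)*(g + 3)*(g - 5)
(4) = (m)*(m^3 + m^2 - 4*m - 4) = m*(m + 2)*(m^2 - m - 2) = m*(m + 1)*(m + 2)*(m - 2)
(5) = (b - 1)*(b^2 - 9*b + 20) = (b - 4)*(b - 1)*(b - 5)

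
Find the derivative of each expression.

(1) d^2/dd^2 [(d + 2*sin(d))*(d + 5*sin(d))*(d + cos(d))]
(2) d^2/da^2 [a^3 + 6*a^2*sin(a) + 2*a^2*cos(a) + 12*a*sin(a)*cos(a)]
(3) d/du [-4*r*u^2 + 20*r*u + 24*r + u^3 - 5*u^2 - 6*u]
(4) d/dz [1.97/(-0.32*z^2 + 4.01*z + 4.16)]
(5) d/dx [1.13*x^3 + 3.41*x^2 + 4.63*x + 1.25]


(1) = -7*d^2*sin(d) - d^2*cos(d) - 4*d*sin(d) - 14*d*sin(2*d) + 28*d*cos(d) + 20*d*cos(2*d) + 6*d + 14*sin(d) + 20*sin(2*d) - cos(d)/2 + 14*cos(2*d) + 45*cos(3*d)/2
(2) = -6*a^2*sin(a) - 2*a^2*cos(a) - 8*a*sin(a) - 24*a*sin(2*a) + 24*a*cos(a) + 6*a + 12*sin(a) + 4*cos(a) + 24*cos(2*a)
(3) = -8*r*u + 20*r + 3*u^2 - 10*u - 6
(4) = (1.2608*z - 7.8997)/(-0.32*z^2 + 4.01*z + 4.16)^2
(5) = 3.39*x^2 + 6.82*x + 4.63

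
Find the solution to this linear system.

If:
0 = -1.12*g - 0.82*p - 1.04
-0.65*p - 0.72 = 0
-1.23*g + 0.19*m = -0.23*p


Then:
g = -0.12
m = 0.58
p = -1.11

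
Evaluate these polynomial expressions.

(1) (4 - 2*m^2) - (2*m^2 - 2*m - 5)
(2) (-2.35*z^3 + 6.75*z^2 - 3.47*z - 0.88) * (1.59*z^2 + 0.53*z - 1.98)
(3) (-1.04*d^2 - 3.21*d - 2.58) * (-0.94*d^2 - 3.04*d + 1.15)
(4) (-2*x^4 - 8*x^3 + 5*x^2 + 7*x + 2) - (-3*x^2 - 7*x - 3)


(1) = -4*m^2 + 2*m + 9
(2) = -3.7365*z^5 + 9.487*z^4 + 2.7132*z^3 - 16.6033*z^2 + 6.4042*z + 1.7424
(3) = 0.9776*d^4 + 6.179*d^3 + 10.9876*d^2 + 4.1517*d - 2.967
(4) = -2*x^4 - 8*x^3 + 8*x^2 + 14*x + 5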